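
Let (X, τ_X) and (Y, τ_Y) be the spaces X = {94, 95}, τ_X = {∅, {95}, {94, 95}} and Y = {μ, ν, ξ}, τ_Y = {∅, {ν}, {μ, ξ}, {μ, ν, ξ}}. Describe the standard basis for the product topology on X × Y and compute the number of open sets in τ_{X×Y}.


Basis B = {∅ × ∅, {95} × {ν}, {94, 95} × {ν}, {95} × {μ, ξ}, {95} × {μ, ν, ξ}, {94, 95} × {μ, ξ}, {94, 95} × {μ, ν, ξ}}; |τ_{X×Y}| = 9.

Enumerate products U × V with U ∈ τ_X, V ∈ τ_Y (deduplicated):
  ∅ × ∅ = {} (∅)
  {95} × {ν} = {(95,ν)}
  {94, 95} × {ν} = {(94,ν), (95,ν)}
  {95} × {μ, ξ} = {(95,μ), (95,ξ)}
  {95} × {μ, ν, ξ} = {(95,μ), (95,ν), (95,ξ)}
  {94, 95} × {μ, ξ} = {(94,μ), (94,ξ), (95,μ), (95,ξ)}
  {94, 95} × {μ, ν, ξ} = {(94,μ), (94,ν), (94,ξ), (95,μ), (95,ν), (95,ξ)}
These 7 distinct sets form the basis B.
Close under arbitrary unions to get τ_{X×Y}; counting gives |τ_{X×Y}| = 9.


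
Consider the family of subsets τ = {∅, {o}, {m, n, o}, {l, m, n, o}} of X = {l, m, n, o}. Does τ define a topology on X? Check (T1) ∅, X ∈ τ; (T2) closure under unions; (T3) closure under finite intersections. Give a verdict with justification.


τ IS a topology on X.

Axiom (T1): ∅ ∈ τ? Yes; X ∈ τ? Yes.
Axiom (T2/T3): check pairwise unions and intersections of members of τ.
All pairwise intersections and unions checked — each lies in τ. Therefore τ satisfies (T1), (T2), (T3): it IS a topology on X.


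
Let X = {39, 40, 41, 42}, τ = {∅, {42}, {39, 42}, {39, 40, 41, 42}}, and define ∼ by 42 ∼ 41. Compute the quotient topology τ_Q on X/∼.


X/∼ = {[39], [40], [41=42]}; |τ_Q| = 2.

Equivalence classes: [39], [40], [41=42].
Quotient map π: X → X/∼ sends 39 ↦ [39], 40 ↦ [40], 41 ↦ [41=42], 42 ↦ [41=42].
For each subset V ⊆ X/∼, compute π^{-1}(V) ⊆ X and check whether π^{-1}(V) ∈ τ. V is open in τ_Q iff π^{-1}(V) ∈ τ.
  V = {}: π^{-1}(V) = ∅ ∈ τ ✓.
  V = {[39]}: π^{-1}(V) = {39} ∉ τ ✗.
  V = {[40]}: π^{-1}(V) = {40} ∉ τ ✗.
  V = {[39], [40]}: π^{-1}(V) = {39, 40} ∉ τ ✗.
  V = {[41=42]}: π^{-1}(V) = {41, 42} ∉ τ ✗.
  V = {[39], [41=42]}: π^{-1}(V) = {39, 41, 42} ∉ τ ✗.
  V = {[40], [41=42]}: π^{-1}(V) = {40, 41, 42} ∉ τ ✗.
  V = {[39], [40], [41=42]}: π^{-1}(V) = {39, 40, 41, 42} ∈ τ ✓.
Open sets in the quotient: τ_Q = {{}, {[39], [40], [41=42]}} (2 elements).


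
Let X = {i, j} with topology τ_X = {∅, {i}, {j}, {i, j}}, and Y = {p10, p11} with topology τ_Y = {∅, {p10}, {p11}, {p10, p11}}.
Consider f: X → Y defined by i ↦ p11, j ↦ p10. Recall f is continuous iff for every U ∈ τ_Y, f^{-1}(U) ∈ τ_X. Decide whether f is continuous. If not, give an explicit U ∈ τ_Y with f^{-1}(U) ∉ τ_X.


f IS continuous.

Compute f^{-1}(U) for each U ∈ τ_Y:
  U = ∅: f^{-1}(U) = ∅ ∈ τ_X ✓.
  U = {p10}: f^{-1}(U) = {j} ∈ τ_X ✓.
  U = {p11}: f^{-1}(U) = {i} ∈ τ_X ✓.
  U = {p10, p11}: f^{-1}(U) = {i, j} ∈ τ_X ✓.
Every preimage lies in τ_X, so f IS continuous.


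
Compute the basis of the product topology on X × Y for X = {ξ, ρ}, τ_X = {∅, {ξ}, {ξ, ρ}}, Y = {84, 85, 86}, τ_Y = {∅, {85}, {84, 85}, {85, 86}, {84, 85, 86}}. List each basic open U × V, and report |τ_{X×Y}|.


Basis B = {∅ × ∅, {ξ} × {85}, {ξ} × {84, 85}, {ξ} × {85, 86}, {ξ, ρ} × {85}, {ξ} × {84, 85, 86}, {ξ, ρ} × {84, 85}, {ξ, ρ} × {85, 86}, {ξ, ρ} × {84, 85, 86}}; |τ_{X×Y}| = 14.

Enumerate products U × V with U ∈ τ_X, V ∈ τ_Y (deduplicated):
  ∅ × ∅ = {} (∅)
  {ξ} × {85} = {(ξ,85)}
  {ξ} × {84, 85} = {(ξ,84), (ξ,85)}
  {ξ} × {85, 86} = {(ξ,85), (ξ,86)}
  {ξ, ρ} × {85} = {(ξ,85), (ρ,85)}
  {ξ} × {84, 85, 86} = {(ξ,84), (ξ,85), (ξ,86)}
  {ξ, ρ} × {84, 85} = {(ξ,84), (ξ,85), (ρ,84), (ρ,85)}
  {ξ, ρ} × {85, 86} = {(ξ,85), (ξ,86), (ρ,85), (ρ,86)}
  {ξ, ρ} × {84, 85, 86} = {(ξ,84), (ξ,85), (ξ,86), (ρ,84), (ρ,85), (ρ,86)}
These 9 distinct sets form the basis B.
Close under arbitrary unions to get τ_{X×Y}; counting gives |τ_{X×Y}| = 14.


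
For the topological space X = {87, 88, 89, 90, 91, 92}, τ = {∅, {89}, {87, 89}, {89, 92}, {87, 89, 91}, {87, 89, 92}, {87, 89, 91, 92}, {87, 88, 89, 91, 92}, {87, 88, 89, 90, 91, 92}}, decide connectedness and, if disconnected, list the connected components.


(X, τ) is connected.

Find clopen sets (U ∈ τ with X ∖ U ∈ τ):
  U = ∅, X ∖ U = {87, 88, 89, 90, 91, 92} — both open, so U is clopen.
  U = {87, 88, 89, 90, 91, 92}, X ∖ U = ∅ — both open, so U is clopen.
Only trivial clopens (∅ and X) exist, so (X, τ) is connected.
Compute connected components by grouping points that agree on all clopens:
  component: {87, 88, 89, 90, 91, 92}


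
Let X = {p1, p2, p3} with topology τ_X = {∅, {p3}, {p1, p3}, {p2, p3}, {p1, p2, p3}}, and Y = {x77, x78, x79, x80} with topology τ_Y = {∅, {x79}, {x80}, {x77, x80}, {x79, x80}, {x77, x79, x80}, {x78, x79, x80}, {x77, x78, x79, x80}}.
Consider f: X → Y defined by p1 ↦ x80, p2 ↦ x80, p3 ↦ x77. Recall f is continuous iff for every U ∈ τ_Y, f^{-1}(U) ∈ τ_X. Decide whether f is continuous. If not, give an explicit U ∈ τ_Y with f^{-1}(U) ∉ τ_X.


f is NOT continuous.

Compute f^{-1}(U) for each U ∈ τ_Y:
  U = ∅: f^{-1}(U) = ∅ ∈ τ_X ✓.
  U = {x79}: f^{-1}(U) = ∅ ∈ τ_X ✓.
  U = {x80}: f^{-1}(U) = {p1, p2} ∉ τ_X ✗.
  U = {x77, x80}: f^{-1}(U) = {p1, p2, p3} ∈ τ_X ✓.
  U = {x79, x80}: f^{-1}(U) = {p1, p2} ∉ τ_X ✗.
  U = {x77, x79, x80}: f^{-1}(U) = {p1, p2, p3} ∈ τ_X ✓.
  U = {x78, x79, x80}: f^{-1}(U) = {p1, p2} ∉ τ_X ✗.
  U = {x77, x78, x79, x80}: f^{-1}(U) = {p1, p2, p3} ∈ τ_X ✓.
Found U = {x80} with f^{-1}(U) = {p1, p2} not in τ_X. Therefore f is NOT continuous.


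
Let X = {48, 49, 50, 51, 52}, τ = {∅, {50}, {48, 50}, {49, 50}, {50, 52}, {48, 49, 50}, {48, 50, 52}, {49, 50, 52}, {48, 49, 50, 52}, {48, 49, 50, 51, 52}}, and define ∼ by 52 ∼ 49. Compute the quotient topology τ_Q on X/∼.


X/∼ = {[48], [49=52], [50], [51]}; |τ_Q| = 6.

Equivalence classes: [48], [49=52], [50], [51].
Quotient map π: X → X/∼ sends 48 ↦ [48], 49 ↦ [49=52], 50 ↦ [50], 51 ↦ [51], 52 ↦ [49=52].
For each subset V ⊆ X/∼, compute π^{-1}(V) ⊆ X and check whether π^{-1}(V) ∈ τ. V is open in τ_Q iff π^{-1}(V) ∈ τ.
  V = {}: π^{-1}(V) = ∅ ∈ τ ✓.
  V = {[48]}: π^{-1}(V) = {48} ∉ τ ✗.
  V = {[49=52]}: π^{-1}(V) = {49, 52} ∉ τ ✗.
  V = {[48], [49=52]}: π^{-1}(V) = {48, 49, 52} ∉ τ ✗.
  V = {[50]}: π^{-1}(V) = {50} ∈ τ ✓.
  V = {[48], [50]}: π^{-1}(V) = {48, 50} ∈ τ ✓.
  V = {[49=52], [50]}: π^{-1}(V) = {49, 50, 52} ∈ τ ✓.
  V = {[48], [49=52], [50]}: π^{-1}(V) = {48, 49, 50, 52} ∈ τ ✓.
  V = {[51]}: π^{-1}(V) = {51} ∉ τ ✗.
  V = {[48], [51]}: π^{-1}(V) = {48, 51} ∉ τ ✗.
  V = {[49=52], [51]}: π^{-1}(V) = {49, 51, 52} ∉ τ ✗.
  V = {[48], [49=52], [51]}: π^{-1}(V) = {48, 49, 51, 52} ∉ τ ✗.
  V = {[50], [51]}: π^{-1}(V) = {50, 51} ∉ τ ✗.
  V = {[48], [50], [51]}: π^{-1}(V) = {48, 50, 51} ∉ τ ✗.
  V = {[49=52], [50], [51]}: π^{-1}(V) = {49, 50, 51, 52} ∉ τ ✗.
  V = {[48], [49=52], [50], [51]}: π^{-1}(V) = {48, 49, 50, 51, 52} ∈ τ ✓.
Open sets in the quotient: τ_Q = {{}, {[50]}, {[48], [50]}, {[49=52], [50]}, {[48], [49=52], [50]}, {[48], [49=52], [50], [51]}} (6 elements).


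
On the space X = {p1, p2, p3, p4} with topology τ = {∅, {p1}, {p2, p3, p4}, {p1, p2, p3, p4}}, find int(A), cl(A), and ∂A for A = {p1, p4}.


int(A) = {p1}, cl(A) = {p1, p2, p3, p4}, ∂A = {p2, p3, p4}.

Closed sets in (X, τ) are complements of opens:
  closed(X, τ) = {∅, {p1}, {p2, p3, p4}, {p1, p2, p3, p4}}.
int(A) = ⋃ {U ∈ τ : U ⊆ A}. Opens contained in A: ∅, {p1}.
Taking the union of these: int(A) = {p1}.
cl(A) = ⋂ {C closed : A ⊆ C}. Closed sets containing A: {p1, p2, p3, p4}.
Intersecting these: cl(A) = {p1, p2, p3, p4}.
∂A = cl(A) ∖ int(A) = {p1, p2, p3, p4} ∖ {p1} = {p2, p3, p4}.


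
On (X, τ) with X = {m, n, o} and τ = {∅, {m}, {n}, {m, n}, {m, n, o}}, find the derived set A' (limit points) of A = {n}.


A' = {o}

For each x ∈ X, list the open sets U ∈ τ with x ∈ U, then check whether U ∩ (A ∖ {x}) ≠ ∅ for every such U.
  x = m: open {m} ∋ x has {m} ∩ (A ∖ {m}) = ∅, so x is NOT a limit point.
  x = n: open {n} ∋ x has {n} ∩ (A ∖ {n}) = ∅, so x is NOT a limit point.
  x = o: opens ∋ x are {m, n, o}; each meets A ∖ {o}, so x IS a limit point.
Collecting: A' = {o}.


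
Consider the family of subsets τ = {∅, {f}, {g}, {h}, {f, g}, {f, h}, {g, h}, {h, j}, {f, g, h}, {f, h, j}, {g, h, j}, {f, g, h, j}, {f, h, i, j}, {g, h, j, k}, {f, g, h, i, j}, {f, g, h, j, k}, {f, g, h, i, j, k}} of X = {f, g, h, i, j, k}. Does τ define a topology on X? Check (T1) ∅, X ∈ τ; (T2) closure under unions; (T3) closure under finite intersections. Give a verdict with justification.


τ IS a topology on X.

Axiom (T1): ∅ ∈ τ? Yes; X ∈ τ? Yes.
Axiom (T2/T3): check pairwise unions and intersections of members of τ.
All pairwise intersections and unions checked — each lies in τ. Therefore τ satisfies (T1), (T2), (T3): it IS a topology on X.


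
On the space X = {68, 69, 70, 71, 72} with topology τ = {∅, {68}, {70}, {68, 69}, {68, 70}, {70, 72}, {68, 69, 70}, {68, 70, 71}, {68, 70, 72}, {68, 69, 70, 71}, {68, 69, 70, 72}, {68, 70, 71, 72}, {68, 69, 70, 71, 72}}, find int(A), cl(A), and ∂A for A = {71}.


int(A) = ∅, cl(A) = {71}, ∂A = {71}.

Closed sets in (X, τ) are complements of opens:
  closed(X, τ) = {∅, {69}, {71}, {72}, {69, 71}, {69, 72}, {71, 72}, {68, 69, 71}, {69, 71, 72}, {70, 71, 72}, {68, 69, 71, 72}, {69, 70, 71, 72}, {68, 69, 70, 71, 72}}.
int(A) = ⋃ {U ∈ τ : U ⊆ A}. Opens contained in A: ∅.
Taking the union of these: int(A) = ∅.
cl(A) = ⋂ {C closed : A ⊆ C}. Closed sets containing A: {71}, {69, 71}, {71, 72}, {68, 69, 71}, {69, 71, 72}, {70, 71, 72}, {68, 69, 71, 72}, {69, 70, 71, 72}, {68, 69, 70, 71, 72}.
Intersecting these: cl(A) = {71}.
∂A = cl(A) ∖ int(A) = {71} ∖ ∅ = {71}.


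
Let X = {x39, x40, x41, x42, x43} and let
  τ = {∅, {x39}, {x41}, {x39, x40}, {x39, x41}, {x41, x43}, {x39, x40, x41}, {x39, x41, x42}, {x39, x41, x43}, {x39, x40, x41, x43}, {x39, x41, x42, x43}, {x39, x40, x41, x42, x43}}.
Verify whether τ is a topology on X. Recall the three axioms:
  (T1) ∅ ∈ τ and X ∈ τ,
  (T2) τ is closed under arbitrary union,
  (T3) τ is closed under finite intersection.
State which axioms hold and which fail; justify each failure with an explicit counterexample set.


τ is NOT a topology on X.

Axiom (T1): ∅ ∈ τ? Yes; X ∈ τ? Yes.
Axiom (T2/T3): check pairwise unions and intersections of members of τ.
Counterexample for (T2): {x39, x40} ∪ {x39, x41, x42} = {x39, x40, x41, x42} ∉ τ. Therefore τ is NOT a topology.


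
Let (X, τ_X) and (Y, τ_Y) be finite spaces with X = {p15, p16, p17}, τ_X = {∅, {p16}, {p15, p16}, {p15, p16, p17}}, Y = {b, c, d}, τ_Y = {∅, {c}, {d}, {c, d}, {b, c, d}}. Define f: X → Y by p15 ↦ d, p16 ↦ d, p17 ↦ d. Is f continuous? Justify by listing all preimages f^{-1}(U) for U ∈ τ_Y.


f IS continuous.

Compute f^{-1}(U) for each U ∈ τ_Y:
  U = ∅: f^{-1}(U) = ∅ ∈ τ_X ✓.
  U = {c}: f^{-1}(U) = ∅ ∈ τ_X ✓.
  U = {d}: f^{-1}(U) = {p15, p16, p17} ∈ τ_X ✓.
  U = {c, d}: f^{-1}(U) = {p15, p16, p17} ∈ τ_X ✓.
  U = {b, c, d}: f^{-1}(U) = {p15, p16, p17} ∈ τ_X ✓.
Every preimage lies in τ_X, so f IS continuous.


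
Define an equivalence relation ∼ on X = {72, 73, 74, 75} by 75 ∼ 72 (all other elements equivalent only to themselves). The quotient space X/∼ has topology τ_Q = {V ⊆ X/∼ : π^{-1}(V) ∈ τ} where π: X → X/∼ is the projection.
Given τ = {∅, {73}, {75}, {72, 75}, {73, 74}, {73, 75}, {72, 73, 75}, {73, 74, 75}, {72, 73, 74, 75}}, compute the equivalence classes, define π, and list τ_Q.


X/∼ = {[72=75], [73], [74]}; |τ_Q| = 6.

Equivalence classes: [72=75], [73], [74].
Quotient map π: X → X/∼ sends 72 ↦ [72=75], 73 ↦ [73], 74 ↦ [74], 75 ↦ [72=75].
For each subset V ⊆ X/∼, compute π^{-1}(V) ⊆ X and check whether π^{-1}(V) ∈ τ. V is open in τ_Q iff π^{-1}(V) ∈ τ.
  V = {}: π^{-1}(V) = ∅ ∈ τ ✓.
  V = {[72=75]}: π^{-1}(V) = {72, 75} ∈ τ ✓.
  V = {[73]}: π^{-1}(V) = {73} ∈ τ ✓.
  V = {[72=75], [73]}: π^{-1}(V) = {72, 73, 75} ∈ τ ✓.
  V = {[74]}: π^{-1}(V) = {74} ∉ τ ✗.
  V = {[72=75], [74]}: π^{-1}(V) = {72, 74, 75} ∉ τ ✗.
  V = {[73], [74]}: π^{-1}(V) = {73, 74} ∈ τ ✓.
  V = {[72=75], [73], [74]}: π^{-1}(V) = {72, 73, 74, 75} ∈ τ ✓.
Open sets in the quotient: τ_Q = {{}, {[72=75]}, {[73]}, {[72=75], [73]}, {[73], [74]}, {[72=75], [73], [74]}} (6 elements).


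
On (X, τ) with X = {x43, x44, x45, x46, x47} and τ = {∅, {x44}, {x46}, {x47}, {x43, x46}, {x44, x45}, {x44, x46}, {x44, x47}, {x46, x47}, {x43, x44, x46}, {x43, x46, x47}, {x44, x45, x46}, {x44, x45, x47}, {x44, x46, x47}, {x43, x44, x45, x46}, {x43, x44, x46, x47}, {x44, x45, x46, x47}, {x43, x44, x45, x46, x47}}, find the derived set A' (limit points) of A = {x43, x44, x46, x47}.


A' = {x43, x45}

For each x ∈ X, list the open sets U ∈ τ with x ∈ U, then check whether U ∩ (A ∖ {x}) ≠ ∅ for every such U.
  x = x43: opens ∋ x are {x43, x46}, {x43, x44, x46}, {x43, x46, x47}, {x43, x44, x45, x46}, {x43, x44, x46, x47}, {x43, x44, x45, x46, x47}; each meets A ∖ {x43}, so x IS a limit point.
  x = x44: open {x44} ∋ x has {x44} ∩ (A ∖ {x44}) = ∅, so x is NOT a limit point.
  x = x45: opens ∋ x are {x44, x45}, {x44, x45, x46}, {x44, x45, x47}, {x43, x44, x45, x46}, {x44, x45, x46, x47}, {x43, x44, x45, x46, x47}; each meets A ∖ {x45}, so x IS a limit point.
  x = x46: open {x46} ∋ x has {x46} ∩ (A ∖ {x46}) = ∅, so x is NOT a limit point.
  x = x47: open {x47} ∋ x has {x47} ∩ (A ∖ {x47}) = ∅, so x is NOT a limit point.
Collecting: A' = {x43, x45}.


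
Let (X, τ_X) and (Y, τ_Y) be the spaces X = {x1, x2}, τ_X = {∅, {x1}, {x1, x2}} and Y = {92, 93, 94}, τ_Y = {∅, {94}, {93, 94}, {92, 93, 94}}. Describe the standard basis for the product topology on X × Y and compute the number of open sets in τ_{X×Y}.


Basis B = {∅ × ∅, {x1} × {94}, {x1} × {93, 94}, {x1, x2} × {94}, {x1} × {92, 93, 94}, {x1, x2} × {93, 94}, {x1, x2} × {92, 93, 94}}; |τ_{X×Y}| = 10.

Enumerate products U × V with U ∈ τ_X, V ∈ τ_Y (deduplicated):
  ∅ × ∅ = {} (∅)
  {x1} × {94} = {(x1,94)}
  {x1} × {93, 94} = {(x1,93), (x1,94)}
  {x1, x2} × {94} = {(x1,94), (x2,94)}
  {x1} × {92, 93, 94} = {(x1,92), (x1,93), (x1,94)}
  {x1, x2} × {93, 94} = {(x1,93), (x1,94), (x2,93), (x2,94)}
  {x1, x2} × {92, 93, 94} = {(x1,92), (x1,93), (x1,94), (x2,92), (x2,93), (x2,94)}
These 7 distinct sets form the basis B.
Close under arbitrary unions to get τ_{X×Y}; counting gives |τ_{X×Y}| = 10.


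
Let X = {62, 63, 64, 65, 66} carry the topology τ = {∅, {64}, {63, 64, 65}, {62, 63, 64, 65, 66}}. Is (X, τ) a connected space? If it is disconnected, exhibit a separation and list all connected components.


(X, τ) is connected.

Find clopen sets (U ∈ τ with X ∖ U ∈ τ):
  U = ∅, X ∖ U = {62, 63, 64, 65, 66} — both open, so U is clopen.
  U = {62, 63, 64, 65, 66}, X ∖ U = ∅ — both open, so U is clopen.
Only trivial clopens (∅ and X) exist, so (X, τ) is connected.
Compute connected components by grouping points that agree on all clopens:
  component: {62, 63, 64, 65, 66}


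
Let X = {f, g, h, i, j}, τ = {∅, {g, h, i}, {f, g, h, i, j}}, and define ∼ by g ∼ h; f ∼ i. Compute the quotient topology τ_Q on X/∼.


X/∼ = {[f=i], [g=h], [j]}; |τ_Q| = 2.

Equivalence classes: [f=i], [g=h], [j].
Quotient map π: X → X/∼ sends f ↦ [f=i], g ↦ [g=h], h ↦ [g=h], i ↦ [f=i], j ↦ [j].
For each subset V ⊆ X/∼, compute π^{-1}(V) ⊆ X and check whether π^{-1}(V) ∈ τ. V is open in τ_Q iff π^{-1}(V) ∈ τ.
  V = {}: π^{-1}(V) = ∅ ∈ τ ✓.
  V = {[f=i]}: π^{-1}(V) = {f, i} ∉ τ ✗.
  V = {[g=h]}: π^{-1}(V) = {g, h} ∉ τ ✗.
  V = {[f=i], [g=h]}: π^{-1}(V) = {f, g, h, i} ∉ τ ✗.
  V = {[j]}: π^{-1}(V) = {j} ∉ τ ✗.
  V = {[f=i], [j]}: π^{-1}(V) = {f, i, j} ∉ τ ✗.
  V = {[g=h], [j]}: π^{-1}(V) = {g, h, j} ∉ τ ✗.
  V = {[f=i], [g=h], [j]}: π^{-1}(V) = {f, g, h, i, j} ∈ τ ✓.
Open sets in the quotient: τ_Q = {{}, {[f=i], [g=h], [j]}} (2 elements).


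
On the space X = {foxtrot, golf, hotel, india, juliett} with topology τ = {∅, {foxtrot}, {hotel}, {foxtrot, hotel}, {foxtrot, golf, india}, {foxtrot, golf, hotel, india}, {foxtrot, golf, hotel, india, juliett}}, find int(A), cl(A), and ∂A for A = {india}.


int(A) = ∅, cl(A) = {golf, india, juliett}, ∂A = {golf, india, juliett}.

Closed sets in (X, τ) are complements of opens:
  closed(X, τ) = {∅, {juliett}, {hotel, juliett}, {golf, india, juliett}, {foxtrot, golf, india, juliett}, {golf, hotel, india, juliett}, {foxtrot, golf, hotel, india, juliett}}.
int(A) = ⋃ {U ∈ τ : U ⊆ A}. Opens contained in A: ∅.
Taking the union of these: int(A) = ∅.
cl(A) = ⋂ {C closed : A ⊆ C}. Closed sets containing A: {golf, india, juliett}, {foxtrot, golf, india, juliett}, {golf, hotel, india, juliett}, {foxtrot, golf, hotel, india, juliett}.
Intersecting these: cl(A) = {golf, india, juliett}.
∂A = cl(A) ∖ int(A) = {golf, india, juliett} ∖ ∅ = {golf, india, juliett}.


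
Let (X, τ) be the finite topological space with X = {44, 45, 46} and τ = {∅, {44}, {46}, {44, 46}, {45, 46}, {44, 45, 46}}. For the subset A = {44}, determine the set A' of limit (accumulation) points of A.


A' = ∅

For each x ∈ X, list the open sets U ∈ τ with x ∈ U, then check whether U ∩ (A ∖ {x}) ≠ ∅ for every such U.
  x = 44: open {44} ∋ x has {44} ∩ (A ∖ {44}) = ∅, so x is NOT a limit point.
  x = 45: open {45, 46} ∋ x has {45, 46} ∩ (A ∖ {45}) = ∅, so x is NOT a limit point.
  x = 46: open {46} ∋ x has {46} ∩ (A ∖ {46}) = ∅, so x is NOT a limit point.
Collecting: A' = ∅.


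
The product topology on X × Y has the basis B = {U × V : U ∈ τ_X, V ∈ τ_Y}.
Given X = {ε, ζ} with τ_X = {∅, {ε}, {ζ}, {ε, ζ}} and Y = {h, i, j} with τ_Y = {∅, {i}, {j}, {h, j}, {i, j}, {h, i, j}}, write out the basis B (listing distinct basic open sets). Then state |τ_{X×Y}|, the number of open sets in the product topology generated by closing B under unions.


Basis B = {∅ × ∅, {ε} × {i}, {ε} × {j}, {ζ} × {i}, {ζ} × {j}, {ε} × {h, j}, {ε} × {i, j}, {ε, ζ} × {i}, {ε, ζ} × {j}, {ζ} × {h, j}, {ζ} × {i, j}, {ε} × {h, i, j}, {ζ} × {h, i, j}, {ε, ζ} × {h, j}, {ε, ζ} × {i, j}, {ε, ζ} × {h, i, j}}; |τ_{X×Y}| = 36.

Enumerate products U × V with U ∈ τ_X, V ∈ τ_Y (deduplicated):
  ∅ × ∅ = {} (∅)
  {ε} × {i} = {(ε,i)}
  {ε} × {j} = {(ε,j)}
  {ζ} × {i} = {(ζ,i)}
  {ζ} × {j} = {(ζ,j)}
  {ε} × {h, j} = {(ε,h), (ε,j)}
  {ε} × {i, j} = {(ε,i), (ε,j)}
  {ε, ζ} × {i} = {(ε,i), (ζ,i)}
  {ε, ζ} × {j} = {(ε,j), (ζ,j)}
  {ζ} × {h, j} = {(ζ,h), (ζ,j)}
  {ζ} × {i, j} = {(ζ,i), (ζ,j)}
  {ε} × {h, i, j} = {(ε,h), (ε,i), (ε,j)}
  {ζ} × {h, i, j} = {(ζ,h), (ζ,i), (ζ,j)}
  {ε, ζ} × {h, j} = {(ε,h), (ε,j), (ζ,h), (ζ,j)}
  {ε, ζ} × {i, j} = {(ε,i), (ε,j), (ζ,i), (ζ,j)}
  {ε, ζ} × {h, i, j} = {(ε,h), (ε,i), (ε,j), (ζ,h), (ζ,i), (ζ,j)}
These 16 distinct sets form the basis B.
Close under arbitrary unions to get τ_{X×Y}; counting gives |τ_{X×Y}| = 36.


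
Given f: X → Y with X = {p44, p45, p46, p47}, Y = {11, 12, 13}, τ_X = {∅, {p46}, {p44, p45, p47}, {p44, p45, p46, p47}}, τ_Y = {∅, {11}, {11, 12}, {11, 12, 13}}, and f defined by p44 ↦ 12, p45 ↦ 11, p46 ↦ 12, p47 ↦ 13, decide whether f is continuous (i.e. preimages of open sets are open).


f is NOT continuous.

Compute f^{-1}(U) for each U ∈ τ_Y:
  U = ∅: f^{-1}(U) = ∅ ∈ τ_X ✓.
  U = {11}: f^{-1}(U) = {p45} ∉ τ_X ✗.
  U = {11, 12}: f^{-1}(U) = {p44, p45, p46} ∉ τ_X ✗.
  U = {11, 12, 13}: f^{-1}(U) = {p44, p45, p46, p47} ∈ τ_X ✓.
Found U = {11} with f^{-1}(U) = {p45} not in τ_X. Therefore f is NOT continuous.


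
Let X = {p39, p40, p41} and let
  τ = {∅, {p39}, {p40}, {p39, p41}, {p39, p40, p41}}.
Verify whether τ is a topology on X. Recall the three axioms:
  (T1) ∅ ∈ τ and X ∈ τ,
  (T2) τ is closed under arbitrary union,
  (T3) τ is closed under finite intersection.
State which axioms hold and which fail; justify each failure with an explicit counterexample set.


τ is NOT a topology on X.

Axiom (T1): ∅ ∈ τ? Yes; X ∈ τ? Yes.
Axiom (T2/T3): check pairwise unions and intersections of members of τ.
Counterexample for (T2): {p39} ∪ {p40} = {p39, p40} ∉ τ. Therefore τ is NOT a topology.


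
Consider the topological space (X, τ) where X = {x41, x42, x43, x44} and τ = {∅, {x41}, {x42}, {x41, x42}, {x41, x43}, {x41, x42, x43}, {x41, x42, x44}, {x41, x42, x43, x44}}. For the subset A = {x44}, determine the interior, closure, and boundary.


int(A) = ∅, cl(A) = {x44}, ∂A = {x44}.

Closed sets in (X, τ) are complements of opens:
  closed(X, τ) = {∅, {x43}, {x44}, {x42, x44}, {x43, x44}, {x41, x43, x44}, {x42, x43, x44}, {x41, x42, x43, x44}}.
int(A) = ⋃ {U ∈ τ : U ⊆ A}. Opens contained in A: ∅.
Taking the union of these: int(A) = ∅.
cl(A) = ⋂ {C closed : A ⊆ C}. Closed sets containing A: {x44}, {x42, x44}, {x43, x44}, {x41, x43, x44}, {x42, x43, x44}, {x41, x42, x43, x44}.
Intersecting these: cl(A) = {x44}.
∂A = cl(A) ∖ int(A) = {x44} ∖ ∅ = {x44}.


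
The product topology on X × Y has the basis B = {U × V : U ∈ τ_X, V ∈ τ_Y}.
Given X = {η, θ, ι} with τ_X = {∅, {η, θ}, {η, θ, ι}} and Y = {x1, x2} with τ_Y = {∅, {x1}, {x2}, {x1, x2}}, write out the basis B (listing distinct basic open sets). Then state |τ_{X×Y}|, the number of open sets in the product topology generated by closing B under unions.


Basis B = {∅ × ∅, {η, θ} × {x1}, {η, θ} × {x2}, {η, θ, ι} × {x1}, {η, θ, ι} × {x2}, {η, θ} × {x1, x2}, {η, θ, ι} × {x1, x2}}; |τ_{X×Y}| = 9.

Enumerate products U × V with U ∈ τ_X, V ∈ τ_Y (deduplicated):
  ∅ × ∅ = {} (∅)
  {η, θ} × {x1} = {(η,x1), (θ,x1)}
  {η, θ} × {x2} = {(η,x2), (θ,x2)}
  {η, θ, ι} × {x1} = {(η,x1), (θ,x1), (ι,x1)}
  {η, θ, ι} × {x2} = {(η,x2), (θ,x2), (ι,x2)}
  {η, θ} × {x1, x2} = {(η,x1), (η,x2), (θ,x1), (θ,x2)}
  {η, θ, ι} × {x1, x2} = {(η,x1), (η,x2), (θ,x1), (θ,x2), (ι,x1), (ι,x2)}
These 7 distinct sets form the basis B.
Close under arbitrary unions to get τ_{X×Y}; counting gives |τ_{X×Y}| = 9.


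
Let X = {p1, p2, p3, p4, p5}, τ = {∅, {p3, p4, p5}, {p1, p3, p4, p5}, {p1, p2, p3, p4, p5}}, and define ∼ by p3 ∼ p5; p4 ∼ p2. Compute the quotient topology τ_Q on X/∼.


X/∼ = {[p1], [p2=p4], [p3=p5]}; |τ_Q| = 2.

Equivalence classes: [p1], [p2=p4], [p3=p5].
Quotient map π: X → X/∼ sends p1 ↦ [p1], p2 ↦ [p2=p4], p3 ↦ [p3=p5], p4 ↦ [p2=p4], p5 ↦ [p3=p5].
For each subset V ⊆ X/∼, compute π^{-1}(V) ⊆ X and check whether π^{-1}(V) ∈ τ. V is open in τ_Q iff π^{-1}(V) ∈ τ.
  V = {}: π^{-1}(V) = ∅ ∈ τ ✓.
  V = {[p1]}: π^{-1}(V) = {p1} ∉ τ ✗.
  V = {[p2=p4]}: π^{-1}(V) = {p2, p4} ∉ τ ✗.
  V = {[p1], [p2=p4]}: π^{-1}(V) = {p1, p2, p4} ∉ τ ✗.
  V = {[p3=p5]}: π^{-1}(V) = {p3, p5} ∉ τ ✗.
  V = {[p1], [p3=p5]}: π^{-1}(V) = {p1, p3, p5} ∉ τ ✗.
  V = {[p2=p4], [p3=p5]}: π^{-1}(V) = {p2, p3, p4, p5} ∉ τ ✗.
  V = {[p1], [p2=p4], [p3=p5]}: π^{-1}(V) = {p1, p2, p3, p4, p5} ∈ τ ✓.
Open sets in the quotient: τ_Q = {{}, {[p1], [p2=p4], [p3=p5]}} (2 elements).


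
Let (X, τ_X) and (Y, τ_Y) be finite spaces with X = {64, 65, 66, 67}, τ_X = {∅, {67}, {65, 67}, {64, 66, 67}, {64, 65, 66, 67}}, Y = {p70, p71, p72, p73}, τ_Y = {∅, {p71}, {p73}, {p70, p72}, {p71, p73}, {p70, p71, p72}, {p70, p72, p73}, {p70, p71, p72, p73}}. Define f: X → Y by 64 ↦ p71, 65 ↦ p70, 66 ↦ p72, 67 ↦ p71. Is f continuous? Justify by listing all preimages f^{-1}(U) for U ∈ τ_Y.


f is NOT continuous.

Compute f^{-1}(U) for each U ∈ τ_Y:
  U = ∅: f^{-1}(U) = ∅ ∈ τ_X ✓.
  U = {p71}: f^{-1}(U) = {64, 67} ∉ τ_X ✗.
  U = {p73}: f^{-1}(U) = ∅ ∈ τ_X ✓.
  U = {p70, p72}: f^{-1}(U) = {65, 66} ∉ τ_X ✗.
  U = {p71, p73}: f^{-1}(U) = {64, 67} ∉ τ_X ✗.
  U = {p70, p71, p72}: f^{-1}(U) = {64, 65, 66, 67} ∈ τ_X ✓.
  U = {p70, p72, p73}: f^{-1}(U) = {65, 66} ∉ τ_X ✗.
  U = {p70, p71, p72, p73}: f^{-1}(U) = {64, 65, 66, 67} ∈ τ_X ✓.
Found U = {p71} with f^{-1}(U) = {64, 67} not in τ_X. Therefore f is NOT continuous.


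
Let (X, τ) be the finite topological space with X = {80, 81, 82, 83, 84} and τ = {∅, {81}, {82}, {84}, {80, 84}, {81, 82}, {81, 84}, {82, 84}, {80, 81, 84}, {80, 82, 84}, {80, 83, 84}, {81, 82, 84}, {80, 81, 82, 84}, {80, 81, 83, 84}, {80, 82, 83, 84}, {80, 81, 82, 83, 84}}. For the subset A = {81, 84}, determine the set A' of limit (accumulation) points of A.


A' = {80, 83}

For each x ∈ X, list the open sets U ∈ τ with x ∈ U, then check whether U ∩ (A ∖ {x}) ≠ ∅ for every such U.
  x = 80: opens ∋ x are {80, 84}, {80, 81, 84}, {80, 82, 84}, {80, 83, 84}, {80, 81, 82, 84}, {80, 81, 83, 84}, {80, 82, 83, 84}, {80, 81, 82, 83, 84}; each meets A ∖ {80}, so x IS a limit point.
  x = 81: open {81} ∋ x has {81} ∩ (A ∖ {81}) = ∅, so x is NOT a limit point.
  x = 82: open {82} ∋ x has {82} ∩ (A ∖ {82}) = ∅, so x is NOT a limit point.
  x = 83: opens ∋ x are {80, 83, 84}, {80, 81, 83, 84}, {80, 82, 83, 84}, {80, 81, 82, 83, 84}; each meets A ∖ {83}, so x IS a limit point.
  x = 84: open {84} ∋ x has {84} ∩ (A ∖ {84}) = ∅, so x is NOT a limit point.
Collecting: A' = {80, 83}.


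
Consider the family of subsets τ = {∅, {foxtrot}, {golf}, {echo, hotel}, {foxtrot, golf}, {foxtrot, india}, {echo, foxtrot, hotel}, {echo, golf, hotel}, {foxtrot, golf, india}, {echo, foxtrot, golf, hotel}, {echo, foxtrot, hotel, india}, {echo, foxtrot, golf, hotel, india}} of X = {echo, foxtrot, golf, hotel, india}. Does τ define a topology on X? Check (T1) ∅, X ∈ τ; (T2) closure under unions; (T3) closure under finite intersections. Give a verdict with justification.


τ IS a topology on X.

Axiom (T1): ∅ ∈ τ? Yes; X ∈ τ? Yes.
Axiom (T2/T3): check pairwise unions and intersections of members of τ.
All pairwise intersections and unions checked — each lies in τ. Therefore τ satisfies (T1), (T2), (T3): it IS a topology on X.


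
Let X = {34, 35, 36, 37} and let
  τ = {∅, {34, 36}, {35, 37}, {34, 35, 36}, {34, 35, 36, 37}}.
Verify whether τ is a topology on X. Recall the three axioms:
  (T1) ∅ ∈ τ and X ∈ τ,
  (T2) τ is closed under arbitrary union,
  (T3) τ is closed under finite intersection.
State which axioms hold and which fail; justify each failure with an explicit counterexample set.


τ is NOT a topology on X.

Axiom (T1): ∅ ∈ τ? Yes; X ∈ τ? Yes.
Axiom (T2/T3): check pairwise unions and intersections of members of τ.
Counterexample for (T3): {35, 37} ∩ {34, 35, 36} = {35} ∉ τ. Therefore τ is NOT a topology.


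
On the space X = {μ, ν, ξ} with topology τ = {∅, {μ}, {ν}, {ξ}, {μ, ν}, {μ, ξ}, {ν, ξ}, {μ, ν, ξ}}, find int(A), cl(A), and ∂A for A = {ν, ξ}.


int(A) = {ν, ξ}, cl(A) = {ν, ξ}, ∂A = ∅.

Closed sets in (X, τ) are complements of opens:
  closed(X, τ) = {∅, {μ}, {ν}, {ξ}, {μ, ν}, {μ, ξ}, {ν, ξ}, {μ, ν, ξ}}.
int(A) = ⋃ {U ∈ τ : U ⊆ A}. Opens contained in A: ∅, {ν}, {ξ}, {ν, ξ}.
Taking the union of these: int(A) = {ν, ξ}.
cl(A) = ⋂ {C closed : A ⊆ C}. Closed sets containing A: {ν, ξ}, {μ, ν, ξ}.
Intersecting these: cl(A) = {ν, ξ}.
∂A = cl(A) ∖ int(A) = {ν, ξ} ∖ {ν, ξ} = ∅.


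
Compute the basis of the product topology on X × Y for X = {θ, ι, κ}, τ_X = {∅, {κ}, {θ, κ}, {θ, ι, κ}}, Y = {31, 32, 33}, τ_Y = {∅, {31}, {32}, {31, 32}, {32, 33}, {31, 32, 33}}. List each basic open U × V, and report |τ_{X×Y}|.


Basis B = {∅ × ∅, {κ} × {31}, {κ} × {32}, {θ, κ} × {31}, {θ, κ} × {32}, {κ} × {31, 32}, {κ} × {32, 33}, {θ, ι, κ} × {31}, {θ, ι, κ} × {32}, {κ} × {31, 32, 33}, {θ, κ} × {31, 32}, {θ, κ} × {32, 33}, {θ, κ} × {31, 32, 33}, {θ, ι, κ} × {31, 32}, {θ, ι, κ} × {32, 33}, {θ, ι, κ} × {31, 32, 33}}; |τ_{X×Y}| = 40.

Enumerate products U × V with U ∈ τ_X, V ∈ τ_Y (deduplicated):
  ∅ × ∅ = {} (∅)
  {κ} × {31} = {(κ,31)}
  {κ} × {32} = {(κ,32)}
  {θ, κ} × {31} = {(θ,31), (κ,31)}
  {θ, κ} × {32} = {(θ,32), (κ,32)}
  {κ} × {31, 32} = {(κ,31), (κ,32)}
  {κ} × {32, 33} = {(κ,32), (κ,33)}
  {θ, ι, κ} × {31} = {(θ,31), (ι,31), (κ,31)}
  {θ, ι, κ} × {32} = {(θ,32), (ι,32), (κ,32)}
  {κ} × {31, 32, 33} = {(κ,31), (κ,32), (κ,33)}
  {θ, κ} × {31, 32} = {(θ,31), (θ,32), (κ,31), (κ,32)}
  {θ, κ} × {32, 33} = {(θ,32), (θ,33), (κ,32), (κ,33)}
  {θ, κ} × {31, 32, 33} = {(θ,31), (θ,32), (θ,33), (κ,31), (κ,32), (κ,33)}
  {θ, ι, κ} × {31, 32} = {(θ,31), (θ,32), (ι,31), (ι,32), (κ,31), (κ,32)}
  {θ, ι, κ} × {32, 33} = {(θ,32), (θ,33), (ι,32), (ι,33), (κ,32), (κ,33)}
  {θ, ι, κ} × {31, 32, 33} = {(θ,31), (θ,32), (θ,33), (ι,31), (ι,32), (ι,33), (κ,31), (κ,32), (κ,33)}
These 16 distinct sets form the basis B.
Close under arbitrary unions to get τ_{X×Y}; counting gives |τ_{X×Y}| = 40.


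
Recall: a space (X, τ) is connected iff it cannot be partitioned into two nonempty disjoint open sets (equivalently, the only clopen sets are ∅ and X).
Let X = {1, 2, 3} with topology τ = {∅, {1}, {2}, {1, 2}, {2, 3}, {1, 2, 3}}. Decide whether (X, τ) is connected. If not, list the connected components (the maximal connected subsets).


(X, τ) is disconnected; components = [{1}, {2, 3}].

Find clopen sets (U ∈ τ with X ∖ U ∈ τ):
  U = ∅, X ∖ U = {1, 2, 3} — both open, so U is clopen.
  U = {1}, X ∖ U = {2, 3} — both open, so U is clopen.
  U = {2, 3}, X ∖ U = {1} — both open, so U is clopen.
  U = {1, 2, 3}, X ∖ U = ∅ — both open, so U is clopen.
Nontrivial clopen(s) exist: e.g. {2, 3}. So (X, τ) is disconnected.
Compute connected components by grouping points that agree on all clopens:
  component: {1}
  component: {2, 3}


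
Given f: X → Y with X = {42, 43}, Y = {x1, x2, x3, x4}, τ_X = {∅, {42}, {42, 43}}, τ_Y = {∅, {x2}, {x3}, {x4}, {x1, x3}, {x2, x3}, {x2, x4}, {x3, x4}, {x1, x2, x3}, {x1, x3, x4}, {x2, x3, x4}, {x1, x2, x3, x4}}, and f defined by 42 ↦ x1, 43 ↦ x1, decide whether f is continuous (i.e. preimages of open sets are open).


f IS continuous.

Compute f^{-1}(U) for each U ∈ τ_Y:
  U = ∅: f^{-1}(U) = ∅ ∈ τ_X ✓.
  U = {x2}: f^{-1}(U) = ∅ ∈ τ_X ✓.
  U = {x3}: f^{-1}(U) = ∅ ∈ τ_X ✓.
  U = {x4}: f^{-1}(U) = ∅ ∈ τ_X ✓.
  U = {x1, x3}: f^{-1}(U) = {42, 43} ∈ τ_X ✓.
  U = {x2, x3}: f^{-1}(U) = ∅ ∈ τ_X ✓.
  U = {x2, x4}: f^{-1}(U) = ∅ ∈ τ_X ✓.
  U = {x3, x4}: f^{-1}(U) = ∅ ∈ τ_X ✓.
  U = {x1, x2, x3}: f^{-1}(U) = {42, 43} ∈ τ_X ✓.
  U = {x1, x3, x4}: f^{-1}(U) = {42, 43} ∈ τ_X ✓.
  U = {x2, x3, x4}: f^{-1}(U) = ∅ ∈ τ_X ✓.
  U = {x1, x2, x3, x4}: f^{-1}(U) = {42, 43} ∈ τ_X ✓.
Every preimage lies in τ_X, so f IS continuous.


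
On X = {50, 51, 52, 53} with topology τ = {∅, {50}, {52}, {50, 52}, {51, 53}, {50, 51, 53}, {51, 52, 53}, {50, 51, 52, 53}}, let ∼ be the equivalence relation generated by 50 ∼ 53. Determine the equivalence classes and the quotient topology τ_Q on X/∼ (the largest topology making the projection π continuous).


X/∼ = {[50=53], [51], [52]}; |τ_Q| = 4.

Equivalence classes: [50=53], [51], [52].
Quotient map π: X → X/∼ sends 50 ↦ [50=53], 51 ↦ [51], 52 ↦ [52], 53 ↦ [50=53].
For each subset V ⊆ X/∼, compute π^{-1}(V) ⊆ X and check whether π^{-1}(V) ∈ τ. V is open in τ_Q iff π^{-1}(V) ∈ τ.
  V = {}: π^{-1}(V) = ∅ ∈ τ ✓.
  V = {[50=53]}: π^{-1}(V) = {50, 53} ∉ τ ✗.
  V = {[51]}: π^{-1}(V) = {51} ∉ τ ✗.
  V = {[50=53], [51]}: π^{-1}(V) = {50, 51, 53} ∈ τ ✓.
  V = {[52]}: π^{-1}(V) = {52} ∈ τ ✓.
  V = {[50=53], [52]}: π^{-1}(V) = {50, 52, 53} ∉ τ ✗.
  V = {[51], [52]}: π^{-1}(V) = {51, 52} ∉ τ ✗.
  V = {[50=53], [51], [52]}: π^{-1}(V) = {50, 51, 52, 53} ∈ τ ✓.
Open sets in the quotient: τ_Q = {{}, {[50=53], [51]}, {[52]}, {[50=53], [51], [52]}} (4 elements).


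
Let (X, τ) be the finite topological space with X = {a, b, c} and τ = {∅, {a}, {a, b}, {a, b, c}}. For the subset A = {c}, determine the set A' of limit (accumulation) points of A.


A' = ∅

For each x ∈ X, list the open sets U ∈ τ with x ∈ U, then check whether U ∩ (A ∖ {x}) ≠ ∅ for every such U.
  x = a: open {a} ∋ x has {a} ∩ (A ∖ {a}) = ∅, so x is NOT a limit point.
  x = b: open {a, b} ∋ x has {a, b} ∩ (A ∖ {b}) = ∅, so x is NOT a limit point.
  x = c: open {a, b, c} ∋ x has {a, b, c} ∩ (A ∖ {c}) = ∅, so x is NOT a limit point.
Collecting: A' = ∅.


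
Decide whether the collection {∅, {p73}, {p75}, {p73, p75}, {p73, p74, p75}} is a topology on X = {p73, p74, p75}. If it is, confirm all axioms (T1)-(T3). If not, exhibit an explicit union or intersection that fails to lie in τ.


τ IS a topology on X.

Axiom (T1): ∅ ∈ τ? Yes; X ∈ τ? Yes.
Axiom (T2/T3): check pairwise unions and intersections of members of τ.
All pairwise intersections and unions checked — each lies in τ. Therefore τ satisfies (T1), (T2), (T3): it IS a topology on X.


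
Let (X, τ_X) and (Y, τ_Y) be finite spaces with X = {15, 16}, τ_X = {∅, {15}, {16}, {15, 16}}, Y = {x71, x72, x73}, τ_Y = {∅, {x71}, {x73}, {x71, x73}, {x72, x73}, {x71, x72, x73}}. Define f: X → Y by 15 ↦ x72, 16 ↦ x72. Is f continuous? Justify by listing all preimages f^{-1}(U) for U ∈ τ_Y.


f IS continuous.

Compute f^{-1}(U) for each U ∈ τ_Y:
  U = ∅: f^{-1}(U) = ∅ ∈ τ_X ✓.
  U = {x71}: f^{-1}(U) = ∅ ∈ τ_X ✓.
  U = {x73}: f^{-1}(U) = ∅ ∈ τ_X ✓.
  U = {x71, x73}: f^{-1}(U) = ∅ ∈ τ_X ✓.
  U = {x72, x73}: f^{-1}(U) = {15, 16} ∈ τ_X ✓.
  U = {x71, x72, x73}: f^{-1}(U) = {15, 16} ∈ τ_X ✓.
Every preimage lies in τ_X, so f IS continuous.


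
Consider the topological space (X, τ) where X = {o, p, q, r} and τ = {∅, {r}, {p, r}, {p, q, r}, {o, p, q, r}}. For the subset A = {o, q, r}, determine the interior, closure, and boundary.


int(A) = {r}, cl(A) = {o, p, q, r}, ∂A = {o, p, q}.

Closed sets in (X, τ) are complements of opens:
  closed(X, τ) = {∅, {o}, {o, q}, {o, p, q}, {o, p, q, r}}.
int(A) = ⋃ {U ∈ τ : U ⊆ A}. Opens contained in A: ∅, {r}.
Taking the union of these: int(A) = {r}.
cl(A) = ⋂ {C closed : A ⊆ C}. Closed sets containing A: {o, p, q, r}.
Intersecting these: cl(A) = {o, p, q, r}.
∂A = cl(A) ∖ int(A) = {o, p, q, r} ∖ {r} = {o, p, q}.


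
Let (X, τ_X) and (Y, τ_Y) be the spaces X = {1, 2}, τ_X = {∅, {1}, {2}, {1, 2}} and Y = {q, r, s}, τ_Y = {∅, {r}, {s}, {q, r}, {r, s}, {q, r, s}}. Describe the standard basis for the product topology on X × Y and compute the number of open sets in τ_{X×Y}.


Basis B = {∅ × ∅, {1} × {r}, {1} × {s}, {2} × {r}, {2} × {s}, {1} × {q, r}, {1} × {r, s}, {1, 2} × {r}, {1, 2} × {s}, {2} × {q, r}, {2} × {r, s}, {1} × {q, r, s}, {2} × {q, r, s}, {1, 2} × {q, r}, {1, 2} × {r, s}, {1, 2} × {q, r, s}}; |τ_{X×Y}| = 36.

Enumerate products U × V with U ∈ τ_X, V ∈ τ_Y (deduplicated):
  ∅ × ∅ = {} (∅)
  {1} × {r} = {(1,r)}
  {1} × {s} = {(1,s)}
  {2} × {r} = {(2,r)}
  {2} × {s} = {(2,s)}
  {1} × {q, r} = {(1,q), (1,r)}
  {1} × {r, s} = {(1,r), (1,s)}
  {1, 2} × {r} = {(1,r), (2,r)}
  {1, 2} × {s} = {(1,s), (2,s)}
  {2} × {q, r} = {(2,q), (2,r)}
  {2} × {r, s} = {(2,r), (2,s)}
  {1} × {q, r, s} = {(1,q), (1,r), (1,s)}
  {2} × {q, r, s} = {(2,q), (2,r), (2,s)}
  {1, 2} × {q, r} = {(1,q), (1,r), (2,q), (2,r)}
  {1, 2} × {r, s} = {(1,r), (1,s), (2,r), (2,s)}
  {1, 2} × {q, r, s} = {(1,q), (1,r), (1,s), (2,q), (2,r), (2,s)}
These 16 distinct sets form the basis B.
Close under arbitrary unions to get τ_{X×Y}; counting gives |τ_{X×Y}| = 36.


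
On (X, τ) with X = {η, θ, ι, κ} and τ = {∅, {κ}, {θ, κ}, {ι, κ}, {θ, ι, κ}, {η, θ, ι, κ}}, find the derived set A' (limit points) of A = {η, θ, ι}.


A' = {η}

For each x ∈ X, list the open sets U ∈ τ with x ∈ U, then check whether U ∩ (A ∖ {x}) ≠ ∅ for every such U.
  x = η: opens ∋ x are {η, θ, ι, κ}; each meets A ∖ {η}, so x IS a limit point.
  x = θ: open {θ, κ} ∋ x has {θ, κ} ∩ (A ∖ {θ}) = ∅, so x is NOT a limit point.
  x = ι: open {ι, κ} ∋ x has {ι, κ} ∩ (A ∖ {ι}) = ∅, so x is NOT a limit point.
  x = κ: open {κ} ∋ x has {κ} ∩ (A ∖ {κ}) = ∅, so x is NOT a limit point.
Collecting: A' = {η}.


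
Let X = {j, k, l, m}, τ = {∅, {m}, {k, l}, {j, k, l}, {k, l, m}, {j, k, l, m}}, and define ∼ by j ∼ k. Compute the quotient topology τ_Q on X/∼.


X/∼ = {[j=k], [l], [m]}; |τ_Q| = 4.

Equivalence classes: [j=k], [l], [m].
Quotient map π: X → X/∼ sends j ↦ [j=k], k ↦ [j=k], l ↦ [l], m ↦ [m].
For each subset V ⊆ X/∼, compute π^{-1}(V) ⊆ X and check whether π^{-1}(V) ∈ τ. V is open in τ_Q iff π^{-1}(V) ∈ τ.
  V = {}: π^{-1}(V) = ∅ ∈ τ ✓.
  V = {[j=k]}: π^{-1}(V) = {j, k} ∉ τ ✗.
  V = {[l]}: π^{-1}(V) = {l} ∉ τ ✗.
  V = {[j=k], [l]}: π^{-1}(V) = {j, k, l} ∈ τ ✓.
  V = {[m]}: π^{-1}(V) = {m} ∈ τ ✓.
  V = {[j=k], [m]}: π^{-1}(V) = {j, k, m} ∉ τ ✗.
  V = {[l], [m]}: π^{-1}(V) = {l, m} ∉ τ ✗.
  V = {[j=k], [l], [m]}: π^{-1}(V) = {j, k, l, m} ∈ τ ✓.
Open sets in the quotient: τ_Q = {{}, {[j=k], [l]}, {[m]}, {[j=k], [l], [m]}} (4 elements).


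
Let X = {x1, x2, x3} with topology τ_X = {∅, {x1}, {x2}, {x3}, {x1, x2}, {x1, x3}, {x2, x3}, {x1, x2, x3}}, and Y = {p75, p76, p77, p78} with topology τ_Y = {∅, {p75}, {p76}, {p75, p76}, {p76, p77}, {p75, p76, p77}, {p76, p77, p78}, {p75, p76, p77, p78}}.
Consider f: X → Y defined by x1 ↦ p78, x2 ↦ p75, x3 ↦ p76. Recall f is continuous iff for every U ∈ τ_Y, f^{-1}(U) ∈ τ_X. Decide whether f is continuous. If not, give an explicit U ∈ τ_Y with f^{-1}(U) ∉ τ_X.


f IS continuous.

Compute f^{-1}(U) for each U ∈ τ_Y:
  U = ∅: f^{-1}(U) = ∅ ∈ τ_X ✓.
  U = {p75}: f^{-1}(U) = {x2} ∈ τ_X ✓.
  U = {p76}: f^{-1}(U) = {x3} ∈ τ_X ✓.
  U = {p75, p76}: f^{-1}(U) = {x2, x3} ∈ τ_X ✓.
  U = {p76, p77}: f^{-1}(U) = {x3} ∈ τ_X ✓.
  U = {p75, p76, p77}: f^{-1}(U) = {x2, x3} ∈ τ_X ✓.
  U = {p76, p77, p78}: f^{-1}(U) = {x1, x3} ∈ τ_X ✓.
  U = {p75, p76, p77, p78}: f^{-1}(U) = {x1, x2, x3} ∈ τ_X ✓.
Every preimage lies in τ_X, so f IS continuous.


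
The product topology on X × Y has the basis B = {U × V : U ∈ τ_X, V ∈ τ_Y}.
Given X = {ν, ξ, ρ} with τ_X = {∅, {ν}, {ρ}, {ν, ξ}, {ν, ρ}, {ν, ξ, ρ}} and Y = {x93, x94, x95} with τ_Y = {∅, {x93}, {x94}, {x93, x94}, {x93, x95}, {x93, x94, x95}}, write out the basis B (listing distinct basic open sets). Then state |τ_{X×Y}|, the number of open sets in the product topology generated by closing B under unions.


Basis B = {∅ × ∅, {ν} × {x93}, {ν} × {x94}, {ρ} × {x93}, {ρ} × {x94}, {ν} × {x93, x94}, {ν} × {x93, x95}, {ν, ξ} × {x93}, {ν, ρ} × {x93}, {ν, ξ} × {x94}, {ν, ρ} × {x94}, {ρ} × {x93, x94}, {ρ} × {x93, x95}, {ν} × {x93, x94, x95}, {ν, ξ, ρ} × {x93}, {ν, ξ, ρ} × {x94}, {ρ} × {x93, x94, x95}, {ν, ξ} × {x93, x94}, {ν, ρ} × {x93, x94}, {ν, ξ} × {x93, x95}, {ν, ρ} × {x93, x95}, {ν, ξ} × {x93, x94, x95}, {ν, ρ} × {x93, x94, x95}, {ν, ξ, ρ} × {x93, x94}, {ν, ξ, ρ} × {x93, x95}, {ν, ξ, ρ} × {x93, x94, x95}}; |τ_{X×Y}| = 108.

Enumerate products U × V with U ∈ τ_X, V ∈ τ_Y (deduplicated):
  ∅ × ∅ = {} (∅)
  {ν} × {x93} = {(ν,x93)}
  {ν} × {x94} = {(ν,x94)}
  {ρ} × {x93} = {(ρ,x93)}
  {ρ} × {x94} = {(ρ,x94)}
  {ν} × {x93, x94} = {(ν,x93), (ν,x94)}
  {ν} × {x93, x95} = {(ν,x93), (ν,x95)}
  {ν, ξ} × {x93} = {(ν,x93), (ξ,x93)}
  {ν, ρ} × {x93} = {(ν,x93), (ρ,x93)}
  {ν, ξ} × {x94} = {(ν,x94), (ξ,x94)}
  {ν, ρ} × {x94} = {(ν,x94), (ρ,x94)}
  {ρ} × {x93, x94} = {(ρ,x93), (ρ,x94)}
  {ρ} × {x93, x95} = {(ρ,x93), (ρ,x95)}
  {ν} × {x93, x94, x95} = {(ν,x93), (ν,x94), (ν,x95)}
  {ν, ξ, ρ} × {x93} = {(ν,x93), (ξ,x93), (ρ,x93)}
  {ν, ξ, ρ} × {x94} = {(ν,x94), (ξ,x94), (ρ,x94)}
  {ρ} × {x93, x94, x95} = {(ρ,x93), (ρ,x94), (ρ,x95)}
  {ν, ξ} × {x93, x94} = {(ν,x93), (ν,x94), (ξ,x93), (ξ,x94)}
  {ν, ρ} × {x93, x94} = {(ν,x93), (ν,x94), (ρ,x93), (ρ,x94)}
  {ν, ξ} × {x93, x95} = {(ν,x93), (ν,x95), (ξ,x93), (ξ,x95)}
  {ν, ρ} × {x93, x95} = {(ν,x93), (ν,x95), (ρ,x93), (ρ,x95)}
  {ν, ξ} × {x93, x94, x95} = {(ν,x93), (ν,x94), (ν,x95), (ξ,x93), (ξ,x94), (ξ,x95)}
  {ν, ρ} × {x93, x94, x95} = {(ν,x93), (ν,x94), (ν,x95), (ρ,x93), (ρ,x94), (ρ,x95)}
  {ν, ξ, ρ} × {x93, x94} = {(ν,x93), (ν,x94), (ξ,x93), (ξ,x94), (ρ,x93), (ρ,x94)}
  {ν, ξ, ρ} × {x93, x95} = {(ν,x93), (ν,x95), (ξ,x93), (ξ,x95), (ρ,x93), (ρ,x95)}
  {ν, ξ, ρ} × {x93, x94, x95} = {(ν,x93), (ν,x94), (ν,x95), (ξ,x93), (ξ,x94), (ξ,x95), (ρ,x93), (ρ,x94), (ρ,x95)}
These 26 distinct sets form the basis B.
Close under arbitrary unions to get τ_{X×Y}; counting gives |τ_{X×Y}| = 108.
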